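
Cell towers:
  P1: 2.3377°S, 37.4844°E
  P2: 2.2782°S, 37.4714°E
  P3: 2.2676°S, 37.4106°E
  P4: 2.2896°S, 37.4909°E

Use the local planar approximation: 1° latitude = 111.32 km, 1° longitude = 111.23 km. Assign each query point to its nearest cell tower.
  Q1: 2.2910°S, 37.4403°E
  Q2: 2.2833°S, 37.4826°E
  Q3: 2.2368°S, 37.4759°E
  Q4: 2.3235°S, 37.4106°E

Q1 at 2.2910°S, 37.4403°E:
  P1: 7.1475 km
  P2: 3.7412 km
  P3: 4.2070 km
  P4: 5.6304 km
  → nearest: P2 (3.7412 km)
Q2 at 2.2833°S, 37.4826°E:
  P1: 6.0591 km
  P2: 1.3690 km
  P3: 8.1970 km
  P4: 1.1594 km
  → nearest: P4 (1.1594 km)
Q3 at 2.2368°S, 37.4759°E:
  P1: 11.2719 km
  P2: 4.6357 km
  P3: 8.0319 km
  P4: 6.1099 km
  → nearest: P2 (4.6357 km)
Q4 at 2.3235°S, 37.4106°E:
  P1: 8.3596 km
  P2: 8.4359 km
  P3: 6.2228 km
  P4: 9.6963 km
  → nearest: P3 (6.2228 km)

Q1→P2; Q2→P4; Q3→P2; Q4→P3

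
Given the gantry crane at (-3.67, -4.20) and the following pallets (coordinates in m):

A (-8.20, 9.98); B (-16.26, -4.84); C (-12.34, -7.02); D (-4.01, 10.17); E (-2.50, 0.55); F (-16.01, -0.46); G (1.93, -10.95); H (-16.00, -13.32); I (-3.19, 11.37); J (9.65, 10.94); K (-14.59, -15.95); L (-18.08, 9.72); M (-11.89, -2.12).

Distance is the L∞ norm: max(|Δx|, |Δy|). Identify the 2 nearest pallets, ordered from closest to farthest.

Distances from (-3.67, -4.20):
A: max(|-4.53|, |14.18|) = 14.18 m
B: max(|-12.59|, |-0.64|) = 12.59 m
C: max(|-8.67|, |-2.82|) = 8.67 m
D: max(|-0.34|, |14.37|) = 14.37 m
E: max(|1.17|, |4.75|) = 4.75 m
F: max(|-12.34|, |3.74|) = 12.34 m
G: max(|5.60|, |-6.75|) = 6.75 m
H: max(|-12.33|, |-9.12|) = 12.33 m
I: max(|0.48|, |15.57|) = 15.57 m
J: max(|13.32|, |15.14|) = 15.14 m
K: max(|-10.92|, |-11.75|) = 11.75 m
L: max(|-14.41|, |13.92|) = 14.41 m
M: max(|-8.22|, |2.08|) = 8.22 m
Sorted: E (4.75 m) < G (6.75 m) < M (8.22 m) < C (8.67 m) < …

E, G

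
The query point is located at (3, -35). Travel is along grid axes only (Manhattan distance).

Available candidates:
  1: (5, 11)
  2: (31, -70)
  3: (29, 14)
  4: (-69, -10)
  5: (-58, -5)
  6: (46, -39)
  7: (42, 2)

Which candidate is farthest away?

Distances from (3, -35):
1: |2| + |46| = 2 + 46 = 48
2: |28| + |-35| = 28 + 35 = 63
3: |26| + |49| = 26 + 49 = 75
4: |-72| + |25| = 72 + 25 = 97
5: |-61| + |30| = 61 + 30 = 91
6: |43| + |-4| = 43 + 4 = 47
7: |39| + |37| = 39 + 37 = 76
Maximum: 4 at 97.

4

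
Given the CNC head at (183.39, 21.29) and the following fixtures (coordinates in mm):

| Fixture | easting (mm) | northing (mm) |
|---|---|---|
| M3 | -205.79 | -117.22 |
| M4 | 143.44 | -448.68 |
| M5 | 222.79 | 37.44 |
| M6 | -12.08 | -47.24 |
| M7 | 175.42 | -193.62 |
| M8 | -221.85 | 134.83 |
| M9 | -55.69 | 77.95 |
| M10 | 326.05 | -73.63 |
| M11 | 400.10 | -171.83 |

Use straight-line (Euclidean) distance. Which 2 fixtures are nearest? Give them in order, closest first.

M5, M10

Distances from (183.39, 21.29):
M3: √((-389.18)² + (-138.51)²) = √(151461.0724 + 19185.0201) = 413.09 mm
M4: √((-39.95)² + (-469.97)²) = √(1596.0025 + 220871.8009) = 471.66 mm
M5: √((39.40)² + (16.15)²) = √(1552.3600 + 260.8225) = 42.58 mm
M6: √((-195.47)² + (-68.53)²) = √(38208.5209 + 4696.3609) = 207.13 mm
M7: √((-7.97)² + (-214.91)²) = √(63.5209 + 46186.3081) = 215.06 mm
M8: √((-405.24)² + (113.54)²) = √(164219.4576 + 12891.3316) = 420.85 mm
M9: √((-239.08)² + (56.66)²) = √(57159.2464 + 3210.3556) = 245.70 mm
M10: √((142.66)² + (-94.92)²) = √(20351.8756 + 9009.8064) = 171.35 mm
M11: √((216.71)² + (-193.12)²) = √(46963.2241 + 37295.3344) = 290.27 mm
Sorted: M5 (42.58 mm) < M10 (171.35 mm) < M6 (207.13 mm) < M7 (215.06 mm) < …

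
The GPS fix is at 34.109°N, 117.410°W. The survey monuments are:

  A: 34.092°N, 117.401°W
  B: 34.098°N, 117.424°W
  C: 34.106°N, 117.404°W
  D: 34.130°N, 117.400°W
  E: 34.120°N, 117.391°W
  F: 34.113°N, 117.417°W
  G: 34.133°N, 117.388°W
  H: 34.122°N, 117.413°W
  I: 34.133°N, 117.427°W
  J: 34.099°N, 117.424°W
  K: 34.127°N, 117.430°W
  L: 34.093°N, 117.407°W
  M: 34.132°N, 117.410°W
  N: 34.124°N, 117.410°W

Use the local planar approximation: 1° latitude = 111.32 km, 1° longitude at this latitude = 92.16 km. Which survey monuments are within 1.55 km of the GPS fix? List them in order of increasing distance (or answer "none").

Distances from 34.109°N, 117.410°W:
A: 2.066 km
B: 1.779 km
C: 0.646 km
D: 2.513 km
E: 2.137 km
F: 0.784 km
G: 3.354 km
H: 1.473 km
I: 3.097 km
J: 1.704 km
K: 2.723 km
L: 1.802 km
M: 2.560 km
N: 1.670 km
Threshold 1.55 km: C (0.646 km), F (0.784 km), H (1.473 km) are within range.

C, F, H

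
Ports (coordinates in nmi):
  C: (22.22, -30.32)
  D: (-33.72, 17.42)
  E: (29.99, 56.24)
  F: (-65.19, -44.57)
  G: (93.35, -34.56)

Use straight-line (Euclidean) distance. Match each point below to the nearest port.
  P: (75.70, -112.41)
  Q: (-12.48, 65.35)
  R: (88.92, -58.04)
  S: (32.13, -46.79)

P at (75.70, -112.41):
  C: √((-53.48)² + (82.09)²) = √(2860.1104 + 6738.7681) = 97.97 nmi
  D: √((-109.42)² + (129.83)²) = √(11972.7364 + 16855.8289) = 169.79 nmi
  E: √((-45.71)² + (168.65)²) = √(2089.4041 + 28442.8225) = 174.73 nmi
  F: √((-140.89)² + (67.84)²) = √(19849.9921 + 4602.2656) = 156.37 nmi
  G: √((17.65)² + (77.85)²) = √(311.5225 + 6060.6225) = 79.83 nmi
  → nearest: G (79.83 nmi)
Q at (-12.48, 65.35):
  C: √((34.70)² + (-95.67)²) = √(1204.0900 + 9152.7489) = 101.77 nmi
  D: √((-21.24)² + (-47.93)²) = √(451.1376 + 2297.2849) = 52.43 nmi
  E: √((42.47)² + (-9.11)²) = √(1803.7009 + 82.9921) = 43.44 nmi
  F: √((-52.71)² + (-109.92)²) = √(2778.3441 + 12082.4064) = 121.90 nmi
  G: √((105.83)² + (-99.91)²) = √(11199.9889 + 9982.0081) = 145.54 nmi
  → nearest: E (43.44 nmi)
R at (88.92, -58.04):
  C: √((-66.70)² + (27.72)²) = √(4448.8900 + 768.3984) = 72.23 nmi
  D: √((-122.64)² + (75.46)²) = √(15040.5696 + 5694.2116) = 144.00 nmi
  E: √((-58.93)² + (114.28)²) = √(3472.7449 + 13059.9184) = 128.58 nmi
  F: √((-154.11)² + (13.47)²) = √(23749.8921 + 181.4409) = 154.70 nmi
  G: √((4.43)² + (23.48)²) = √(19.6249 + 551.3104) = 23.89 nmi
  → nearest: G (23.89 nmi)
S at (32.13, -46.79):
  C: √((-9.91)² + (16.47)²) = √(98.2081 + 271.2609) = 19.22 nmi
  D: √((-65.85)² + (64.21)²) = √(4336.2225 + 4122.9241) = 91.97 nmi
  E: √((-2.14)² + (103.03)²) = √(4.5796 + 10615.1809) = 103.05 nmi
  F: √((-97.32)² + (2.22)²) = √(9471.1824 + 4.9284) = 97.35 nmi
  G: √((61.22)² + (12.23)²) = √(3747.8884 + 149.5729) = 62.43 nmi
  → nearest: C (19.22 nmi)

P→G; Q→E; R→G; S→C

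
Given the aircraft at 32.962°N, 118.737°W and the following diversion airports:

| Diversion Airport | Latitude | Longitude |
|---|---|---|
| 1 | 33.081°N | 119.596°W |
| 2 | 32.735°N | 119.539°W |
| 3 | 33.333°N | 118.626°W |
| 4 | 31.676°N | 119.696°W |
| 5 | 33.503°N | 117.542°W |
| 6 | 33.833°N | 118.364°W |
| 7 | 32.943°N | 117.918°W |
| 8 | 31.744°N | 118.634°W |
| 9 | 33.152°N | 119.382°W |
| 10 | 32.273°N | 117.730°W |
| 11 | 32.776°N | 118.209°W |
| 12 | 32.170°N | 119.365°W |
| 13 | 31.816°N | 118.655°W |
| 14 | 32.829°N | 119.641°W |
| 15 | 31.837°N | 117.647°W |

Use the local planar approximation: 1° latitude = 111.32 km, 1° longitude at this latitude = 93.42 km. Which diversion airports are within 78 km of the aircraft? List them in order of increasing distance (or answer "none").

Distances from 32.962°N, 118.737°W:
1: 81.334 km
2: 79.070 km
3: 42.582 km
4: 168.880 km
5: 126.845 km
6: 103.031 km
7: 76.540 km
8: 135.929 km
9: 63.860 km
10: 121.378 km
11: 53.495 km
12: 105.901 km
13: 127.803 km
14: 85.740 km
15: 161.409 km
Threshold 78 km: 3 (42.582 km), 11 (53.495 km), 9 (63.860 km), 7 (76.540 km) are within range.

3, 11, 9, 7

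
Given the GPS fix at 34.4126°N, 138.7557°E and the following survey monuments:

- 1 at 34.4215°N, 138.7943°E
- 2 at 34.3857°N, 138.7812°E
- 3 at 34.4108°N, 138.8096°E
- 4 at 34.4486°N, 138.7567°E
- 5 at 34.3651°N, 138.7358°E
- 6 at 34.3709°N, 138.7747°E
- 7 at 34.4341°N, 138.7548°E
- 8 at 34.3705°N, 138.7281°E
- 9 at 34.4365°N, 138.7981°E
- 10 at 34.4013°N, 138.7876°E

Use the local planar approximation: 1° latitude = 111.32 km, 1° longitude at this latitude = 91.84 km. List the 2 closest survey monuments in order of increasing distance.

Distances from 34.4126°N, 138.7557°E:
1: 3.6809 km
2: 3.8015 km
3: 4.9542 km
4: 4.0086 km
5: 5.5946 km
6: 4.9592 km
7: 2.3948 km
8: 5.3281 km
9: 4.7161 km
10: 3.1883 km
Sorted: 7 (2.3948 km) < 10 (3.1883 km) < 1 (3.6809 km) < 2 (3.8015 km) < …

7, 10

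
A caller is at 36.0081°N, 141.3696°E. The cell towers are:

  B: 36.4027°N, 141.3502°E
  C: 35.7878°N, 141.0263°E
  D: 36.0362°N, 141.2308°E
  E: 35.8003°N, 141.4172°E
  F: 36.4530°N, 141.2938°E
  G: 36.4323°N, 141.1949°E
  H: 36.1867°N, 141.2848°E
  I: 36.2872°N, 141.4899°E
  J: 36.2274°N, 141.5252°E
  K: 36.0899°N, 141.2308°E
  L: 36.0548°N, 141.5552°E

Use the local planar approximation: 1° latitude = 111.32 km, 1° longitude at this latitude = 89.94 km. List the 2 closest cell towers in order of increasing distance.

Distances from 36.0081°N, 141.3696°E:
B: √((0.3946·111.32)² + (-0.0194·89.94)²) = √(1929.570084 + 3.044453) = 43.9615 km
C: √((-0.2203·111.32)² + (-0.3433·89.94)²) = √(601.416570 + 953.352200) = 39.4306 km
D: √((0.0281·111.32)² + (-0.1388·89.94)²) = √(9.784960 + 155.842067) = 12.8696 km
E: √((-0.2078·111.32)² + (0.0476·89.94)²) = √(535.103118 + 18.328194) = 23.5251 km
F: √((0.4449·111.32)² + (-0.0758·89.94)²) = √(2452.851222 + 46.477652) = 49.9933 km
G: √((0.4242·111.32)² + (-0.1747·89.94)²) = √(2229.911995 + 246.883222) = 49.7674 km
H: √((0.1786·111.32)² + (-0.0848·89.94)²) = √(395.284063 + 58.169787) = 21.2945 km
I: √((0.2791·111.32)² + (0.1203·89.94)²) = √(965.308362 + 117.067683) = 32.8995 km
J: √((0.2193·111.32)² + (0.1556·89.94)²) = √(595.968984 + 195.850620) = 28.1393 km
K: √((0.0818·111.32)² + (-0.1388·89.94)²) = √(82.918799 + 155.842067) = 15.4519 km
L: √((0.0467·111.32)² + (0.1856·89.94)²) = √(27.025899 + 278.651709) = 17.4836 km
Sorted: D (12.8696 km) < K (15.4519 km) < L (17.4836 km) < H (21.2945 km) < …

D, K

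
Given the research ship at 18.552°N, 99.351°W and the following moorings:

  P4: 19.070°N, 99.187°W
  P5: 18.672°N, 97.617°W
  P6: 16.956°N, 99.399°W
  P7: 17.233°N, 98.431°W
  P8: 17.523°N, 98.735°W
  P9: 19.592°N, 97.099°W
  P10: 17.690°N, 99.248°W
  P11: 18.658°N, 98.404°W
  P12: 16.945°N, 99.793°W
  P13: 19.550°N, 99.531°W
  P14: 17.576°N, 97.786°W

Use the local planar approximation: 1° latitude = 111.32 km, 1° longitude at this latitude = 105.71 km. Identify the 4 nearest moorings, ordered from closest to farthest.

Distances from 18.552°N, 99.351°W:
P4: √((0.518·111.32)² + (0.164·105.71)²) = √(3325.10922 + 300.55215) = 60.213 km
P5: √((0.120·111.32)² + (1.734·105.71)²) = √(178.44685 + 33599.30793) = 183.787 km
P6: √((-1.596·111.32)² + (-0.048·105.71)²) = √(31565.46340 + 25.74629) = 177.739 km
P7: √((-1.319·111.32)² + (0.920·105.71)²) = √(21559.36605 + 9458.18491) = 176.118 km
P8: √((-1.029·111.32)² + (0.616·105.71)²) = √(13121.30845 + 4240.27057) = 131.763 km
P9: √((1.040·111.32)² + (2.252·105.71)²) = √(13403.34122 + 56672.04939) = 264.718 km
P10: √((-0.862·111.32)² + (0.103·105.71)²) = √(9207.90706 + 118.55137) = 96.574 km
P11: √((0.106·111.32)² + (0.947·105.71)²) = √(139.23811 + 10021.48553) = 100.800 km
P12: √((-1.607·111.32)² + (-0.442·105.71)²) = √(32002.07575 + 2183.11536) = 184.892 km
P13: √((0.998·111.32)² + (-0.180·105.71)²) = √(12342.62340 + 362.05717) = 112.715 km
P14: √((-0.976·111.32)² + (1.565·105.71)²) = √(11804.45744 + 27369.11973) = 197.923 km
Sorted: P4 (60.213 km) < P10 (96.574 km) < P11 (100.800 km) < P13 (112.715 km) < P8 (131.763 km) < P7 (176.118 km) < …

P4, P10, P11, P13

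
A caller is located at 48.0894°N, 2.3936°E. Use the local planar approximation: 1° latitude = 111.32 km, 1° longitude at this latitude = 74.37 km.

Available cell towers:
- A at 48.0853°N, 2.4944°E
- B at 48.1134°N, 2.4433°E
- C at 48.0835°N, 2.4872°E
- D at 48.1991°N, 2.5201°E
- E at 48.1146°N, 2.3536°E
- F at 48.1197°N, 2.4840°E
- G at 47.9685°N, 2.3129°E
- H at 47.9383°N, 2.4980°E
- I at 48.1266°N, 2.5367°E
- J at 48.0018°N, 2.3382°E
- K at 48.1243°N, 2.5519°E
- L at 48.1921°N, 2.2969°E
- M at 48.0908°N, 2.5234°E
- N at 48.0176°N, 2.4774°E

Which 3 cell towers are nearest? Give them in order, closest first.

Distances from 48.0894°N, 2.3936°E:
A: √((-0.0041·111.32)² + (0.1008·74.37)²) = √(0.208312 + 56.197452) = 7.5104 km
B: √((0.0240·111.32)² + (0.0497·74.37)²) = √(7.137874 + 13.661813) = 4.5607 km
C: √((-0.0059·111.32)² + (0.0936·74.37)²) = √(0.431370 + 48.455967) = 6.9919 km
D: √((0.1097·111.32)² + (0.1265·74.37)²) = √(149.128157 + 88.506795) = 15.4154 km
E: √((0.0252·111.32)² + (-0.0400·74.37)²) = √(7.869506 + 8.849435) = 4.0889 km
F: √((0.0303·111.32)² + (0.0904·74.37)²) = √(11.377102 + 45.199374) = 7.5217 km
G: √((-0.1209·111.32)² + (-0.0807·74.37)²) = √(181.133591 + 36.019911) = 14.7361 km
H: √((-0.1511·111.32)² + (0.1044·74.37)²) = √(282.927605 + 60.283236) = 18.5260 km
I: √((0.0372·111.32)² + (0.1431·74.37)²) = √(17.148742 + 113.259550) = 11.4196 km
J: √((-0.0876·111.32)² + (-0.0554·74.37)²) = √(95.094327 + 16.975208) = 10.5863 km
K: √((0.0349·111.32)² + (0.1583·74.37)²) = √(15.093753 + 138.598137) = 12.3973 km
L: √((0.1027·111.32)² + (-0.0967·74.37)²) = √(130.703520 + 51.718809) = 13.5064 km
M: √((0.0014·111.32)² + (0.1298·74.37)²) = √(0.024289 + 93.184772) = 9.6545 km
N: √((-0.0718·111.32)² + (0.0838·74.37)²) = √(63.884468 + 38.840392) = 10.1353 km
Sorted: E (4.0889 km) < B (4.5607 km) < C (6.9919 km) < A (7.5104 km) < F (7.5217 km) < …

E, B, C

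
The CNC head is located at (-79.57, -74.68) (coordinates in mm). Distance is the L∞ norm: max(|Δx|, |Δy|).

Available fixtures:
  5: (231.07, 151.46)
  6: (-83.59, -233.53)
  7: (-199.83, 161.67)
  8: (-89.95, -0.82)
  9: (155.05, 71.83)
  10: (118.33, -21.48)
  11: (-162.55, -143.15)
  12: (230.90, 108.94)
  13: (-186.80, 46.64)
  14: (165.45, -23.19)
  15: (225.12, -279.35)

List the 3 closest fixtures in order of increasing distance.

8, 11, 13

Distances from (-79.57, -74.68):
5: max(|310.64|, |226.14|) = 310.64 mm
6: max(|-4.02|, |-158.85|) = 158.85 mm
7: max(|-120.26|, |236.35|) = 236.35 mm
8: max(|-10.38|, |73.86|) = 73.86 mm
9: max(|234.62|, |146.51|) = 234.62 mm
10: max(|197.90|, |53.20|) = 197.90 mm
11: max(|-82.98|, |-68.47|) = 82.98 mm
12: max(|310.47|, |183.62|) = 310.47 mm
13: max(|-107.23|, |121.32|) = 121.32 mm
14: max(|245.02|, |51.49|) = 245.02 mm
15: max(|304.69|, |-204.67|) = 304.69 mm
Sorted: 8 (73.86 mm) < 11 (82.98 mm) < 13 (121.32 mm) < 6 (158.85 mm) < 10 (197.90 mm) < …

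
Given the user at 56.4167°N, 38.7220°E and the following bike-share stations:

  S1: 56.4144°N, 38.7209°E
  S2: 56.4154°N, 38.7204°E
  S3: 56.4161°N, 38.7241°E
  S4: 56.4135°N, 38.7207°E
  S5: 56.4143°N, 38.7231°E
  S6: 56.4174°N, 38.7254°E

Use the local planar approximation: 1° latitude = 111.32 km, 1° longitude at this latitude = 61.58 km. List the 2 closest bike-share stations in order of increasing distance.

Distances from 56.4167°N, 38.7220°E:
S1: √((-0.0023·111.32)² + (-0.0011·61.58)²) = √(0.065554 + 0.004588) = 0.2648 km
S2: √((-0.0013·111.32)² + (-0.0016·61.58)²) = √(0.020943 + 0.009708) = 0.1751 km
S3: √((-0.0006·111.32)² + (0.0021·61.58)²) = √(0.004461 + 0.016723) = 0.1455 km
S4: √((-0.0032·111.32)² + (-0.0013·61.58)²) = √(0.126896 + 0.006409) = 0.3651 km
S5: √((-0.0024·111.32)² + (0.0011·61.58)²) = √(0.071379 + 0.004588) = 0.2756 km
S6: √((0.0007·111.32)² + (0.0034·61.58)²) = √(0.006072 + 0.043837) = 0.2234 km
Sorted: S3 (0.1455 km) < S2 (0.1751 km) < S6 (0.2234 km) < S1 (0.2648 km) < …

S3, S2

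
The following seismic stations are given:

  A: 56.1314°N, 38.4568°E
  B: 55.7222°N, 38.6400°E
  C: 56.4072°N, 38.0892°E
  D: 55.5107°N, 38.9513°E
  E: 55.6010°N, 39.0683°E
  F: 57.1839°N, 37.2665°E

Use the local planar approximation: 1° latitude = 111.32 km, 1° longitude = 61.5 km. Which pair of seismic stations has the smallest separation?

D and E

Pairwise distances:
A–B: 46.9248 km
A–C: 38.1276 km
A–D: 75.4929 km
A–E: 70.0037 km
A–F: 138.1529 km
B–C: 83.4396 km
B–D: 30.3456 km
B–E: 29.5948 km
B–F: 183.3354 km
C–D: 113.0077 km
C–E: 108.0749 km
C–F: 100.1782 km
D–E: 12.3621 km
D–F: 213.1411 km
E–F: 208.1548 km
Closest pair: D–E at 12.3621 km.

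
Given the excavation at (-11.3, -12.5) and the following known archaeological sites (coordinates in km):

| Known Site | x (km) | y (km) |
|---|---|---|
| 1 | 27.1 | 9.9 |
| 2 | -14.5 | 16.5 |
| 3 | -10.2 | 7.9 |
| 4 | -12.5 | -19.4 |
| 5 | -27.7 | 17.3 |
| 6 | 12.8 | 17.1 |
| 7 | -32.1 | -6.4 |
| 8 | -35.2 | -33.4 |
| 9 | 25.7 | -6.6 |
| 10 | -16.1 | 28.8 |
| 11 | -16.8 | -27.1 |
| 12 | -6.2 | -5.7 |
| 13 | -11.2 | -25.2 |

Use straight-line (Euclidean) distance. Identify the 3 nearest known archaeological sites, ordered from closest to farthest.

4, 12, 13

Distances from (-11.3, -12.5):
1: √((38.4)² + (22.4)²) = √(1474.560 + 501.760) = 44.5 km
2: √((-3.2)² + (29.0)²) = √(10.240 + 841.000) = 29.2 km
3: √((1.1)² + (20.4)²) = √(1.210 + 416.160) = 20.4 km
4: √((-1.2)² + (-6.9)²) = √(1.440 + 47.610) = 7.0 km
5: √((-16.4)² + (29.8)²) = √(268.960 + 888.040) = 34.0 km
6: √((24.1)² + (29.6)²) = √(580.810 + 876.160) = 38.2 km
7: √((-20.8)² + (6.1)²) = √(432.640 + 37.210) = 21.7 km
8: √((-23.9)² + (-20.9)²) = √(571.210 + 436.810) = 31.7 km
9: √((37.0)² + (5.9)²) = √(1369.000 + 34.810) = 37.5 km
10: √((-4.8)² + (41.3)²) = √(23.040 + 1705.690) = 41.6 km
11: √((-5.5)² + (-14.6)²) = √(30.250 + 213.160) = 15.6 km
12: √((5.1)² + (6.8)²) = √(26.010 + 46.240) = 8.5 km
13: √((0.1)² + (-12.7)²) = √(0.010 + 161.290) = 12.7 km
Sorted: 4 (7.0 km) < 12 (8.5 km) < 13 (12.7 km) < 11 (15.6 km) < 3 (20.4 km) < …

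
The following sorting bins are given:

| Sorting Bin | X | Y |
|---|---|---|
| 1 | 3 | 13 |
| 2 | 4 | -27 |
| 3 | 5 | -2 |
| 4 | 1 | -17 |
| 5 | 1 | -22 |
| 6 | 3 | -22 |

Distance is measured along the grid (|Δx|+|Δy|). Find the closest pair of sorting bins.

Pairwise distances:
5–6: |2| + |0| = 2 + 0 = 2
4–5: |0| + |-5| = 0 + 5 = 5
2–6: |-1| + |5| = 1 + 5 = 6
4–6: |2| + |-5| = 2 + 5 = 7
2–5: |-3| + |5| = 3 + 5 = 8
2–4: |-3| + |10| = 3 + 10 = 13
1–3: |2| + |-15| = 2 + 15 = 17
3–4: |-4| + |-15| = 4 + 15 = 19
3–6: |-2| + |-20| = 2 + 20 = 22
3–5: |-4| + |-20| = 4 + 20 = 24
2–3: |1| + |25| = 1 + 25 = 26
1–4: |-2| + |-30| = 2 + 30 = 32
1–6: |0| + |-35| = 0 + 35 = 35
1–5: |-2| + |-35| = 2 + 35 = 37
1–2: |1| + |-40| = 1 + 40 = 41
Closest pair: 5–6 at 2.

5 and 6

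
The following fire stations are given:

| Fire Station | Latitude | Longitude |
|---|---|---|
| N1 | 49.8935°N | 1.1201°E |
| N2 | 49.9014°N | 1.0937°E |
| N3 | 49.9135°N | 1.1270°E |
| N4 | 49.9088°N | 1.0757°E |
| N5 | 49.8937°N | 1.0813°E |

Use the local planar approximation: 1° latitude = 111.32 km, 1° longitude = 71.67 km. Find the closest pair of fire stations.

N2 and N5

Pairwise distances:
N1–N2: √((0.0079·111.32)² + (-0.0264·71.67)²) = √(0.773394 + 3.579997) = 2.0865 km
N1–N3: √((0.0200·111.32)² + (0.0069·71.67)²) = √(4.956857 + 0.244553) = 2.2807 km
N1–N4: √((0.0153·111.32)² + (-0.0444·71.67)²) = √(2.900877 + 10.126066) = 3.6093 km
N1–N5: √((0.0002·111.32)² + (-0.0388·71.67)²) = √(0.000496 + 7.732826) = 2.7809 km
N2–N3: √((0.0121·111.32)² + (0.0333·71.67)²) = √(1.814334 + 5.695912) = 2.7405 km
N2–N4: √((0.0074·111.32)² + (-0.0180·71.67)²) = √(0.678594 + 1.664255) = 1.5306 km
N2–N5: √((-0.0077·111.32)² + (-0.0124·71.67)²) = √(0.734730 + 0.789802) = 1.2347 km
N3–N4: √((-0.0047·111.32)² + (-0.0513·71.67)²) = √(0.273742 + 13.517910) = 3.7137 km
N3–N5: √((-0.0198·111.32)² + (-0.0457·71.67)²) = √(4.858216 + 10.727715) = 3.9479 km
N4–N5: √((-0.0151·111.32)² + (0.0056·71.67)²) = √(2.825532 + 0.161083) = 1.7282 km
Closest pair: N2–N5 at 1.2347 km.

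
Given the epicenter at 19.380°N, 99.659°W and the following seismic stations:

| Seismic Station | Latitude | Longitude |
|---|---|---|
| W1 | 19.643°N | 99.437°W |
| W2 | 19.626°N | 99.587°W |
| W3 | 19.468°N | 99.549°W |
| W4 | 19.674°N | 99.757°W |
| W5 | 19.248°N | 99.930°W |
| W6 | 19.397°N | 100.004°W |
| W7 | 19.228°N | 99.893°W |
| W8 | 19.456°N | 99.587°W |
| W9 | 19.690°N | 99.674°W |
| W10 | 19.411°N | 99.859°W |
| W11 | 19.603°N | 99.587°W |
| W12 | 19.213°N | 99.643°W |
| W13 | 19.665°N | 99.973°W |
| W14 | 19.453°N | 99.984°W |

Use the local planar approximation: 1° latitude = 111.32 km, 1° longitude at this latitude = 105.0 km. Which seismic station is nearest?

Distances from 19.380°N, 99.659°W:
W1: √((0.263·111.32)² + (0.222·105.0)²) = √(857.15210 + 543.35610) = 37.423 km
W2: √((0.246·111.32)² + (0.072·105.0)²) = √(749.92289 + 57.15360) = 28.409 km
W3: √((0.088·111.32)² + (0.110·105.0)²) = √(95.96475 + 133.40250) = 15.145 km
W4: √((0.294·111.32)² + (-0.098·105.0)²) = √(1071.12722 + 105.88410) = 34.308 km
W5: √((-0.132·111.32)² + (-0.271·105.0)²) = √(215.92069 + 809.68703) = 32.025 km
W6: √((0.017·111.32)² + (-0.345·105.0)²) = √(3.58133 + 1312.25062) = 36.274 km
W7: √((-0.152·111.32)² + (-0.234·105.0)²) = √(286.30806 + 603.68490) = 29.833 km
W8: √((0.076·111.32)² + (0.072·105.0)²) = √(71.57701 + 57.15360) = 11.346 km
W9: √((0.310·111.32)² + (-0.015·105.0)²) = √(1190.88488 + 2.48063) = 34.545 km
W10: √((0.031·111.32)² + (-0.200·105.0)²) = √(11.90885 + 441.00000) = 21.282 km
W11: √((0.223·111.32)² + (0.072·105.0)²) = √(616.24885 + 57.15360) = 25.950 km
W12: √((-0.167·111.32)² + (0.016·105.0)²) = √(345.60446 + 2.82240) = 18.666 km
W13: √((0.285·111.32)² + (-0.314·105.0)²) = √(1006.55177 + 1087.02090) = 45.756 km
W14: √((0.073·111.32)² + (-0.325·105.0)²) = √(66.03773 + 1164.51562) = 35.079 km
Minimum: W8 at 11.346 km.

W8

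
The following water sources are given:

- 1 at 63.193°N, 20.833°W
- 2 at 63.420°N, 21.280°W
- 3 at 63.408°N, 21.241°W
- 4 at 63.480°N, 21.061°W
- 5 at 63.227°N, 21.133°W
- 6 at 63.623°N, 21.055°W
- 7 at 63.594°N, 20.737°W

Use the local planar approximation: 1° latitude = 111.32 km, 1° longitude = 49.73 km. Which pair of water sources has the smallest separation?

Pairwise distances:
1–2: 33.656 km
1–3: 31.377 km
1–4: 33.901 km
1–5: 15.392 km
1–6: 49.124 km
1–7: 44.894 km
2–3: 2.355 km
2–4: 12.776 km
2–5: 22.694 km
2–6: 25.216 km
2–7: 33.232 km
3–4: 12.015 km
3–5: 20.852 km
3–6: 25.659 km
3–7: 32.510 km
4–5: 28.391 km
4–6: 15.922 km
4–7: 20.510 km
5–6: 44.253 km
5–7: 45.353 km
6–7: 16.140 km
Closest pair: 2–3 at 2.355 km.

2 and 3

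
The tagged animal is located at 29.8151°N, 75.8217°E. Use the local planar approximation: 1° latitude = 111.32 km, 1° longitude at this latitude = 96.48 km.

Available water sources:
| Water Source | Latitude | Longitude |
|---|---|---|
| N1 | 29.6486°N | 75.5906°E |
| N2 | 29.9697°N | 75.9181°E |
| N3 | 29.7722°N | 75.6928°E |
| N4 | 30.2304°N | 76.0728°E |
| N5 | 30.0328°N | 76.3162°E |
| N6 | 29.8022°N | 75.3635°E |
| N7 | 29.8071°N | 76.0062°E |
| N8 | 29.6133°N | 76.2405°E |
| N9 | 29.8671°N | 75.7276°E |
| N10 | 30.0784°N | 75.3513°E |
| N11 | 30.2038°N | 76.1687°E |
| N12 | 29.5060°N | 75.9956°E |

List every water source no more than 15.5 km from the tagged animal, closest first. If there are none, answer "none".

Distances from 29.8151°N, 75.8217°E:
N1: √((-0.1665·111.32)² + (-0.2311·96.48)²) = √(343.538070 + 497.135161) = 28.9944 km
N2: √((0.1546·111.32)² + (0.0964·96.48)²) = √(296.186578 + 86.502500) = 19.5624 km
N3: √((-0.0429·111.32)² + (-0.1289·96.48)²) = √(22.806623 + 154.660861) = 13.3217 km
N4: √((0.4153·111.32)² + (0.2511·96.48)²) = √(2137.323484 + 586.905278) = 52.1941 km
N5: √((0.2177·111.32)² + (0.4945·96.48)²) = √(587.304398 + 2276.183032) = 53.5116 km
N6: √((-0.0129·111.32)² + (-0.4582·96.48)²) = √(2.062176 + 1954.270873) = 44.2305 km
N7: √((-0.0080·111.32)² + (0.1845·96.48)²) = √(0.793097 + 316.859936) = 17.8228 km
N8: √((-0.2018·111.32)² + (0.4188·96.48)²) = √(504.648189 + 1632.630613) = 46.2307 km
N9: √((0.0520·111.32)² + (-0.0941·96.48)²) = √(33.508353 + 82.424028) = 10.7672 km
N10: √((0.2633·111.32)² + (-0.4704·96.48)²) = √(859.108693 + 2059.724883) = 54.0262 km
N11: √((0.3887·111.32)² + (0.3470·96.48)²) = √(1872.300169 + 1120.813980) = 54.7094 km
N12: √((-0.3091·111.32)² + (0.1739·96.48)²) = √(1183.980107 + 281.496989) = 38.2816 km
Threshold 15.5 km: N9 (10.7672 km), N3 (13.3217 km) are within range.

N9, N3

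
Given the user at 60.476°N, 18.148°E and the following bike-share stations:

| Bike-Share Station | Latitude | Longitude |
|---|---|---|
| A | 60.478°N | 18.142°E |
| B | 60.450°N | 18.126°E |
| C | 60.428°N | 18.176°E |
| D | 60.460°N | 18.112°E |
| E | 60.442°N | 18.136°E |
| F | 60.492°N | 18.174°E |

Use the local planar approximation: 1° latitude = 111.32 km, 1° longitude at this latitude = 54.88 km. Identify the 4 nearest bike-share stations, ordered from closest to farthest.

A, F, D, B

Distances from 60.476°N, 18.148°E:
A: √((0.002·111.32)² + (-0.006·54.88)²) = √(0.04957 + 0.10843) = 0.397 km
B: √((-0.026·111.32)² + (-0.022·54.88)²) = √(8.37709 + 1.45772) = 3.136 km
C: √((-0.048·111.32)² + (0.028·54.88)²) = √(28.55150 + 2.36126) = 5.560 km
D: √((-0.016·111.32)² + (-0.036·54.88)²) = √(3.17239 + 3.90331) = 2.660 km
E: √((-0.034·111.32)² + (-0.012·54.88)²) = √(14.32532 + 0.43370) = 3.842 km
F: √((0.016·111.32)² + (0.026·54.88)²) = √(3.17239 + 2.03599) = 2.282 km
Sorted: A (0.397 km) < F (2.282 km) < D (2.660 km) < B (3.136 km) < E (3.842 km) < C (5.560 km)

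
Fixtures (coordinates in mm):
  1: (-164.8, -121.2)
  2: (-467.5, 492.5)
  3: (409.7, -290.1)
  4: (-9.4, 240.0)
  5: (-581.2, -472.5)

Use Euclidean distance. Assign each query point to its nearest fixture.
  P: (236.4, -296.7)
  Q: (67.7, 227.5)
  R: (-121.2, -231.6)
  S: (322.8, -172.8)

P at (236.4, -296.7):
  1: 437.9 mm
  2: 1057.5 mm
  3: 173.4 mm
  4: 590.3 mm
  5: 836.3 mm
  → nearest: 3 (173.4 mm)
Q at (67.7, 227.5):
  1: 419.1 mm
  2: 597.2 mm
  3: 620.4 mm
  4: 78.1 mm
  5: 954.5 mm
  → nearest: 4 (78.1 mm)
R at (-121.2, -231.6):
  1: 118.7 mm
  2: 802.6 mm
  3: 534.1 mm
  4: 484.7 mm
  5: 519.3 mm
  → nearest: 1 (118.7 mm)
S at (322.8, -172.8):
  1: 490.3 mm
  2: 1033.1 mm
  3: 146.0 mm
  4: 529.9 mm
  5: 952.4 mm
  → nearest: 3 (146.0 mm)

P→3; Q→4; R→1; S→3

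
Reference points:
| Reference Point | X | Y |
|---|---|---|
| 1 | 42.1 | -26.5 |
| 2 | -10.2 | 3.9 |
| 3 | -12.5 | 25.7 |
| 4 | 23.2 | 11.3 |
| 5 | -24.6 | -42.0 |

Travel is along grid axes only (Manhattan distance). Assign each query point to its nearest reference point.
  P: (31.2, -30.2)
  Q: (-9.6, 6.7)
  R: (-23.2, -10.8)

P at (31.2, -30.2):
  1: |10.9| + |3.7| = 10.9 + 3.7 = 14.6
  2: |-41.4| + |34.1| = 41.4 + 34.1 = 75.5
  3: |-43.7| + |55.9| = 43.7 + 55.9 = 99.6
  4: |-8.0| + |41.5| = 8.0 + 41.5 = 49.5
  5: |-55.8| + |-11.8| = 55.8 + 11.8 = 67.6
  → nearest: 1 (14.6)
Q at (-9.6, 6.7):
  1: |51.7| + |-33.2| = 51.7 + 33.2 = 84.9
  2: |-0.6| + |-2.8| = 0.6 + 2.8 = 3.4
  3: |-2.9| + |19.0| = 2.9 + 19.0 = 21.9
  4: |32.8| + |4.6| = 32.8 + 4.6 = 37.4
  5: |-15.0| + |-48.7| = 15.0 + 48.7 = 63.7
  → nearest: 2 (3.4)
R at (-23.2, -10.8):
  1: |65.3| + |-15.7| = 65.3 + 15.7 = 81.0
  2: |13.0| + |14.7| = 13.0 + 14.7 = 27.7
  3: |10.7| + |36.5| = 10.7 + 36.5 = 47.2
  4: |46.4| + |22.1| = 46.4 + 22.1 = 68.5
  5: |-1.4| + |-31.2| = 1.4 + 31.2 = 32.6
  → nearest: 2 (27.7)

P→1; Q→2; R→2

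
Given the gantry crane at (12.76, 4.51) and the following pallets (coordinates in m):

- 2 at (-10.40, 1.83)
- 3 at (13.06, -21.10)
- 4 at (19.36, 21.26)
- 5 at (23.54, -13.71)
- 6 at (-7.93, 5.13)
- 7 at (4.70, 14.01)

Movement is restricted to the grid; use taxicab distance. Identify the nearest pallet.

7

Distances from (12.76, 4.51):
2: 25.84 m
3: 25.91 m
4: 23.35 m
5: 29.00 m
6: 21.31 m
7: 17.56 m
Minimum: 7 at 17.56 m.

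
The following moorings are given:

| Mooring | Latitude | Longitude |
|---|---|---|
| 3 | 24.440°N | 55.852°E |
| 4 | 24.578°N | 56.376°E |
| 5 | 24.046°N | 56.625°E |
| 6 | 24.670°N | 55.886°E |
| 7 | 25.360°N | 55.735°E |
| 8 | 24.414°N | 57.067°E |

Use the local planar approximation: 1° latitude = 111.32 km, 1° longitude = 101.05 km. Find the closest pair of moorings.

3 and 6

Pairwise distances:
3–6: 25.833 km
4–6: 50.563 km
3–4: 55.134 km
5–8: 60.606 km
4–5: 64.346 km
4–8: 72.173 km
6–7: 78.312 km
3–5: 89.583 km
5–6: 101.989 km
3–7: 103.095 km
4–7: 108.506 km
6–8: 122.695 km
3–8: 122.810 km
7–8: 170.900 km
5–7: 171.710 km
Closest pair: 3–6 at 25.833 km.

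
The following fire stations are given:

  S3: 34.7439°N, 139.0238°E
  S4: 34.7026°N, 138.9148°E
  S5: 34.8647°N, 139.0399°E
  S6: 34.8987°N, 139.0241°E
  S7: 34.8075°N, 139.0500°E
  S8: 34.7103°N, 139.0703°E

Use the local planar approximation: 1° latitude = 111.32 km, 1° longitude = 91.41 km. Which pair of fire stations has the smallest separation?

Pairwise distances:
S3–S4: 10.9733 km
S3–S5: 13.5277 km
S3–S6: 17.2324 km
S3–S7: 7.4741 km
S3–S8: 5.6619 km
S4–S5: 21.3633 km
S4–S6: 24.0076 km
S4–S7: 17.0029 km
S4–S8: 14.2401 km
S5–S6: 4.0511 km
S5–S7: 6.4341 km
S5–S8: 17.4110 km
S6–S7: 10.4248 km
S6–S8: 21.3937 km
S7–S8: 10.9783 km
Closest pair: S5–S6 at 4.0511 km.

S5 and S6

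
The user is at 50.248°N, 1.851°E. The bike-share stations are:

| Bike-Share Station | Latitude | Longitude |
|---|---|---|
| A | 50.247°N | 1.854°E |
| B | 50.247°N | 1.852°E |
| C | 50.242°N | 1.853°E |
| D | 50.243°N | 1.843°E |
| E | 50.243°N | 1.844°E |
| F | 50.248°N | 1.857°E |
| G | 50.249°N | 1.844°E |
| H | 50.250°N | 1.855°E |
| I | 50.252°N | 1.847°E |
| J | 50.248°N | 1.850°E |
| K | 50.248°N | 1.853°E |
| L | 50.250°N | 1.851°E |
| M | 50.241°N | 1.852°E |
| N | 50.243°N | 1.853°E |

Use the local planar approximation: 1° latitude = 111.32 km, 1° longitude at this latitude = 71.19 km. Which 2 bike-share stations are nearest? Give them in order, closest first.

J, B

Distances from 50.248°N, 1.851°E:
A: √((-0.001·111.32)² + (0.003·71.19)²) = √(0.01239 + 0.04561) = 0.241 km
B: √((-0.001·111.32)² + (0.001·71.19)²) = √(0.01239 + 0.00507) = 0.132 km
C: √((-0.006·111.32)² + (0.002·71.19)²) = √(0.44612 + 0.02027) = 0.683 km
D: √((-0.005·111.32)² + (-0.008·71.19)²) = √(0.30980 + 0.32435) = 0.796 km
E: √((-0.005·111.32)² + (-0.007·71.19)²) = √(0.30980 + 0.24833) = 0.747 km
F: √((0.000·111.32)² + (0.006·71.19)²) = √(0.00000 + 0.18245) = 0.427 km
G: √((0.001·111.32)² + (-0.007·71.19)²) = √(0.01239 + 0.24833) = 0.511 km
H: √((0.002·111.32)² + (0.004·71.19)²) = √(0.04957 + 0.08109) = 0.361 km
I: √((0.004·111.32)² + (-0.004·71.19)²) = √(0.19827 + 0.08109) = 0.529 km
J: √((0.000·111.32)² + (-0.001·71.19)²) = √(0.00000 + 0.00507) = 0.071 km
K: √((0.000·111.32)² + (0.002·71.19)²) = √(0.00000 + 0.02027) = 0.142 km
L: √((0.002·111.32)² + (0.000·71.19)²) = √(0.04957 + 0.00000) = 0.223 km
M: √((-0.007·111.32)² + (0.001·71.19)²) = √(0.60721 + 0.00507) = 0.782 km
N: √((-0.005·111.32)² + (0.002·71.19)²) = √(0.30980 + 0.02027) = 0.575 km
Sorted: J (0.071 km) < B (0.132 km) < K (0.142 km) < L (0.223 km) < …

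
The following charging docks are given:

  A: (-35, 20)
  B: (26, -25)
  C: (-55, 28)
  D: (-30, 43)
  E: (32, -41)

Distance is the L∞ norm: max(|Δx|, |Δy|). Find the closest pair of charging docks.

B and E

Pairwise distances:
B–E: 16
A–C: 20
A–D: 23
C–D: 25
A–B: 61
A–E: 67
B–D: 68
B–C: 81
D–E: 84
C–E: 87
Closest pair: B–E at 16.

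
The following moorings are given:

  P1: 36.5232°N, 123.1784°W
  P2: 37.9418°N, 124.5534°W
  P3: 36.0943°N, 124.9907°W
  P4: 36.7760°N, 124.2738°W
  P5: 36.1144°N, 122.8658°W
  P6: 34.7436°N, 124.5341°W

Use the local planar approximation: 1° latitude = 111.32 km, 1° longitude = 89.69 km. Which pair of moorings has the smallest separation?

P1 and P5

Pairwise distances:
P1–P5: 53.4511 km
P3–P4: 99.4643 km
P1–P4: 102.1974 km
P2–P4: 132.1775 km
P4–P5: 146.1908 km
P3–P6: 155.8371 km
P1–P3: 169.4123 km
P3–P5: 190.5954 km
P1–P2: 200.3672 km
P2–P3: 209.3702 km
P5–P6: 213.7173 km
P4–P6: 227.4481 km
P1–P6: 232.4444 km
P2–P5: 253.5593 km
P2–P6: 356.0278 km
Closest pair: P1–P5 at 53.4511 km.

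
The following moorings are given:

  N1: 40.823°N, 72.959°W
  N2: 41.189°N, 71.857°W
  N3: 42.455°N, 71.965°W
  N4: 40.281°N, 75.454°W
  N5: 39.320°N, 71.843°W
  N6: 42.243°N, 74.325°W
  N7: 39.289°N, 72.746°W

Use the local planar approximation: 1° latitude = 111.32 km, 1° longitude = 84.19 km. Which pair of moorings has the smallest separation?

Pairwise distances:
N5–N7: 76.102 km
N1–N2: 101.329 km
N2–N3: 141.224 km
N1–N7: 171.704 km
N1–N5: 191.890 km
N1–N6: 195.482 km
N1–N3: 200.022 km
N3–N6: 200.085 km
N2–N5: 208.060 km
N1–N4: 218.548 km
N2–N7: 224.360 km
N4–N6: 238.196 km
N2–N6: 238.620 km
N4–N7: 253.323 km
N2–N4: 319.255 km
N4–N5: 322.283 km
N3–N5: 349.139 km
N6–N7: 354.693 km
N3–N7: 358.520 km
N3–N4: 380.593 km
N5–N6: 386.706 km
Closest pair: N5–N7 at 76.102 km.

N5 and N7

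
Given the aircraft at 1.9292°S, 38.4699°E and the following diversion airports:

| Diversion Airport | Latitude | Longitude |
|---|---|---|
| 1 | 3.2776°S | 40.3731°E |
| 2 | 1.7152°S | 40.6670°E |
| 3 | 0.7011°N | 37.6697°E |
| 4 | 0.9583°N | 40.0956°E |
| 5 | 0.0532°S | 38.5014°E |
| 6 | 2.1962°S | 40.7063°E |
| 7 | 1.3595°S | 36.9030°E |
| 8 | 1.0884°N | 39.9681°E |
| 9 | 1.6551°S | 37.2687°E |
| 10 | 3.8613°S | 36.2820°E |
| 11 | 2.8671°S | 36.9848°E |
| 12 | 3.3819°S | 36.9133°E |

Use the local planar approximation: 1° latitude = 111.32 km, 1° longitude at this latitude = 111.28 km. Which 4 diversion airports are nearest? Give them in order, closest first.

9, 7, 11, 5

Distances from 1.9292°S, 38.4699°E:
1: √((-1.3484·111.32)² + (1.9032·111.28)²) = √(22531.177193 + 44854.197607) = 259.5869 km
2: √((0.2140·111.32)² + (2.1971·111.28)²) = √(567.510553 + 59776.967877) = 245.6511 km
3: √((2.6303·111.32)² + (-0.8002·111.28)²) = √(85734.765683 + 7929.235708) = 306.0458 km
4: √((2.8875·111.32)² + (1.6257·111.28)²) = √(103321.423532 + 32727.666835) = 368.8483 km
5: √((1.8760·111.32)² + (0.0315·111.28)²) = √(43612.608551 + 12.287268) = 208.8657 km
6: √((-0.2670·111.32)² + (2.2364·111.28)²) = √(883.423440 + 61934.580614) = 250.6352 km
7: √((0.5697·111.32)² + (-1.5669·111.28)²) = √(4021.970068 + 30403.024892) = 185.5397 km
8: √((3.0176·111.32)² + (1.4982·111.28)²) = √(112841.730427 + 27795.457034) = 375.0162 km
9: √((0.2741·111.32)² + (-1.2012·111.28)²) = √(931.031696 + 17867.544854) = 137.1079 km
10: √((-1.9321·111.32)² + (-2.1879·111.28)²) = √(46259.996581 + 59277.403274) = 324.8652 km
11: √((-0.9379·111.32)² + (-1.4851·111.28)²) = √(10900.827496 + 27311.504846) = 195.4797 km
12: √((-1.4527·111.32)² + (-1.5566·111.28)²) = √(26151.600210 + 30004.630728) = 236.9731 km
Sorted: 9 (137.1079 km) < 7 (185.5397 km) < 11 (195.4797 km) < 5 (208.8657 km) < 12 (236.9731 km) < 2 (245.6511 km) < …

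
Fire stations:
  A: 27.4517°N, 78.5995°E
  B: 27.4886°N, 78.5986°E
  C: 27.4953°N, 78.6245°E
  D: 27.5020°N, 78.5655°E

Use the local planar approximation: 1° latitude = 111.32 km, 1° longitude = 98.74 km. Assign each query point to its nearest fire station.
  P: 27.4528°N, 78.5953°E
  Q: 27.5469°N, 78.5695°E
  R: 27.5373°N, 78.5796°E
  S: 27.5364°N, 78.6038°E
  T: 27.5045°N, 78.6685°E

P at 27.4528°N, 78.5953°E:
  A: √((-0.0011·111.32)² + (0.0042·98.74)²) = √(0.014994 + 0.171983) = 0.4324 km
  B: √((0.0358·111.32)² + (0.0033·98.74)²) = √(15.882265 + 0.106173) = 3.9986 km
  C: √((0.0425·111.32)² + (0.0292·98.74)²) = √(22.383307 + 8.312888) = 5.5404 km
  D: √((0.0492·111.32)² + (-0.0298·98.74)²) = √(29.996916 + 8.658024) = 6.2173 km
  → nearest: A (0.4324 km)
Q at 27.5469°N, 78.5695°E:
  A: √((-0.0952·111.32)² + (0.0300·98.74)²) = √(112.310482 + 8.774629) = 11.0039 km
  B: √((-0.0583·111.32)² + (0.0291·98.74)²) = √(42.119529 + 8.256048) = 7.0976 km
  C: √((-0.0516·111.32)² + (0.0550·98.74)²) = √(32.994823 + 29.492502) = 7.9049 km
  D: √((-0.0449·111.32)² + (-0.0040·98.74)²) = √(24.982683 + 0.155993) = 5.0138 km
  → nearest: D (5.0138 km)
R at 27.5373°N, 78.5796°E:
  A: √((-0.0856·111.32)² + (0.0199·98.74)²) = √(90.801689 + 3.860934) = 9.7295 km
  B: √((-0.0487·111.32)² + (0.0190·98.74)²) = √(29.390320 + 3.519601) = 5.7367 km
  C: √((-0.0420·111.32)² + (0.0449·98.74)²) = √(21.859739 + 19.655266) = 6.4432 km
  D: √((-0.0353·111.32)² + (-0.0141·98.74)²) = √(15.441725 + 1.938316) = 4.1689 km
  → nearest: D (4.1689 km)
S at 27.5364°N, 78.6038°E:
  A: √((-0.0847·111.32)² + (-0.0043·98.74)²) = √(88.902345 + 0.180270) = 9.4384 km
  B: √((-0.0478·111.32)² + (-0.0052·98.74)²) = √(28.314063 + 0.263629) = 5.3458 km
  C: √((-0.0411·111.32)² + (0.0207·98.74)²) = √(20.932931 + 4.177601) = 5.0110 km
  D: √((-0.0344·111.32)² + (-0.0383·98.74)²) = √(14.664366 + 14.301573) = 5.3820 km
  → nearest: C (5.0110 km)
T at 27.5045°N, 78.6685°E:
  A: √((-0.0528·111.32)² + (-0.0690·98.74)²) = √(34.547310 + 46.417787) = 8.9981 km
  B: √((-0.0159·111.32)² + (-0.0699·98.74)²) = √(3.132858 + 47.636583) = 7.1253 km
  C: √((-0.0092·111.32)² + (-0.0440·98.74)²) = √(1.048871 + 18.875202) = 4.4636 km
  D: √((-0.0025·111.32)² + (-0.1030·98.74)²) = √(0.077451 + 103.433375) = 10.1740 km
  → nearest: C (4.4636 km)

P→A; Q→D; R→D; S→C; T→C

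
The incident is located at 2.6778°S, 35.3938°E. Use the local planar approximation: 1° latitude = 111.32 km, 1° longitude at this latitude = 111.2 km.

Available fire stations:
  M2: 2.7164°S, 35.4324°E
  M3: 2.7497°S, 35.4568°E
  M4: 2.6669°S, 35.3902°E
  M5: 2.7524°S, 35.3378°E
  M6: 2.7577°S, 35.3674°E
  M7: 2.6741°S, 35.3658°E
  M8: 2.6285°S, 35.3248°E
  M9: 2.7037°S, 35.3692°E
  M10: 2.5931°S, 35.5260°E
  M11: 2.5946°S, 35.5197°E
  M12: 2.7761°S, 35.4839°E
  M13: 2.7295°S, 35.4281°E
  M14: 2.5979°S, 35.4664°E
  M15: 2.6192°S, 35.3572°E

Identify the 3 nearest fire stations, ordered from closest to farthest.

M4, M7, M9

Distances from 2.6778°S, 35.3938°E:
M2: √((-0.0386·111.32)² + (0.0386·111.2)²) = √(18.463796 + 18.424011) = 6.0735 km
M3: √((-0.0719·111.32)² + (0.0630·111.2)²) = √(64.062543 + 49.078431) = 10.6368 km
M4: √((0.0109·111.32)² + (-0.0036·111.2)²) = √(1.472310 + 0.160256) = 1.2777 km
M5: √((-0.0746·111.32)² + (-0.0560·111.2)²) = √(68.964255 + 38.778020) = 10.3799 km
M6: √((-0.0799·111.32)² + (-0.0264·111.2)²) = √(79.111561 + 8.618217) = 9.3664 km
M7: √((0.0037·111.32)² + (-0.0280·111.2)²) = √(0.169648 + 9.694505) = 3.1407 km
M8: √((0.0493·111.32)² + (-0.0690·111.2)²) = √(30.118978 + 58.871860) = 9.4335 km
M9: √((-0.0259·111.32)² + (-0.0246·111.2)²) = √(8.312773 + 7.483070) = 3.9744 km
M10: √((0.0847·111.32)² + (0.1322·111.2)²) = √(88.902345 + 216.108816) = 17.4646 km
M11: √((0.0832·111.32)² + (0.1259·111.2)²) = √(85.781384 + 196.002240) = 16.7864 km
M12: √((-0.0983·111.32)² + (0.0901·111.2)²) = √(119.743909 + 100.382766) = 14.8367 km
M13: √((-0.0517·111.32)² + (0.0343·111.2)²) = √(33.122833 + 14.547817) = 6.9044 km
M14: √((0.0799·111.32)² + (0.0726·111.2)²) = √(79.111561 + 65.175267) = 12.0119 km
M15: √((0.0586·111.32)² + (-0.0366·111.2)²) = √(42.554121 + 16.564249) = 7.6888 km
Sorted: M4 (1.2777 km) < M7 (3.1407 km) < M9 (3.9744 km) < M2 (6.0735 km) < M13 (6.9044 km) < …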